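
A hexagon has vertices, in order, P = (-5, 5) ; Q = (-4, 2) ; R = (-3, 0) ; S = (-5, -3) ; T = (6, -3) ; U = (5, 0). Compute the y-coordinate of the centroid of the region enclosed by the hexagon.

-3/14

Apply Gauss's area formula. First the cross-terms c_i = x_i·y_{i+1} − x_{i+1}·y_i:
  10, 6, 9, 33, 15, 25  ⇒  2A = 98, A = 49.
Then Σ (y_i + y_{i+1})·c_i = -63, so ȳ = -63 / (6·49) = -3/14.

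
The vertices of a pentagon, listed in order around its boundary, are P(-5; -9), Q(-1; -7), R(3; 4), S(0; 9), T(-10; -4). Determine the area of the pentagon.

P→Q: (-5)(-7) − (-1)(-9) = 26
Q→R: (-1)(4) − (3)(-7) = 17
R→S: (3)(9) − (0)(4) = 27
S→T: (0)(-4) − (-10)(9) = 90
T→P: (-10)(-9) − (-5)(-4) = 70
Σ = 230
Area = |Σ|/2 = 115.

115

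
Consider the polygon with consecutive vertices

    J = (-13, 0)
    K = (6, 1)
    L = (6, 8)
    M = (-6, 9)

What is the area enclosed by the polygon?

124

Σ = (-13) + (42) + (102) + (117) = 248
Area = |Σ|/2 = 124.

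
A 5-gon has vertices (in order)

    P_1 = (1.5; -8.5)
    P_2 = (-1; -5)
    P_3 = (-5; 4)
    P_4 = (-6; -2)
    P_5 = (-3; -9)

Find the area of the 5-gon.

Apply Gauss's area formula: 2A = Σ (x_i·y_{i+1} − x_{i+1}·y_i), indices taken mod 5.
Cross-terms: -16, -29, 34, 48, 39  ⇒  Σ = 76
Area = |Σ|/2 = 38.

38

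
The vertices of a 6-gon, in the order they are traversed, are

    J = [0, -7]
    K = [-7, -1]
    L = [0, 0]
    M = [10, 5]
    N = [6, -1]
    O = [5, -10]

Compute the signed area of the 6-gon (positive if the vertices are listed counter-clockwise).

Cross-terms: -49, 0, 0, -40, -55, -35  ⇒  Σ = -179
Signed area = Σ/2 = -89.5 (negative ⇒ clockwise traversal).

-89.5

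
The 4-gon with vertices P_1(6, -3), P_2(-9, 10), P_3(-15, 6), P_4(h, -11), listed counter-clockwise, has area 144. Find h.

8

Write out the shoelace sum; only the two edges meeting at P_4 involve h:
2·Area = [((-15)·(-11) − h·6) + (h·(-3) − 6·(-11))] + 129
       = -9·h + 360 = 288
⇒ h = 8.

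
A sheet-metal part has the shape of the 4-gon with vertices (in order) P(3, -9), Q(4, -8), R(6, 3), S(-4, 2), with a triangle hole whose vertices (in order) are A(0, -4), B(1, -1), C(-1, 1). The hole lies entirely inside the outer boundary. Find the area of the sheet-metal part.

59

Outer boundary:
Apply the shoelace formula: 2A = Σ (x_i·y_{i+1} − x_{i+1}·y_i), indices taken mod 4.
P→Q: (3)(-8) − (4)(-9) = 12
Q→R: (4)(3) − (6)(-8) = 60
R→S: (6)(2) − (-4)(3) = 24
S→P: (-4)(-9) − (3)(2) = 30
Σ = 126
Area = |Σ|/2 = 63.
Hole:
Apply the surveyor's formula: 2A = Σ (x_i·y_{i+1} − x_{i+1}·y_i), indices taken mod 3.
Σ = (4) + (0) + (4) = 8
Area = |Σ|/2 = 4.
Net area = 63 − 4 = 59.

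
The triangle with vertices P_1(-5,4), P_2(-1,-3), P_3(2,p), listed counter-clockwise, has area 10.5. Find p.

The doubled signed area Σ (x_i y_{i+1} − x_{i+1} y_i) is linear in p.
With p=0 it equals 33; the coefficient of p is 4 (from the two edges through P_3).
So 4·p + 33 = 2·10.5 = 21 ⇒ p = -3.

-3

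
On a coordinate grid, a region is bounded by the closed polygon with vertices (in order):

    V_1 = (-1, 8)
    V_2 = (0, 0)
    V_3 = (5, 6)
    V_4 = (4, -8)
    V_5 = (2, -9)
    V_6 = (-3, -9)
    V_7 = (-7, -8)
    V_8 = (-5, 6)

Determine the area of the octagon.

Apply the shoelace (surveyor's) formula: 2A = Σ (x_i·y_{i+1} − x_{i+1}·y_i), indices taken mod 8.
Σ = (0) + (0) + (-64) + (-20) + (-45) + (-39) + (-82) + (-34) = -284
Area = |Σ|/2 = 142.

142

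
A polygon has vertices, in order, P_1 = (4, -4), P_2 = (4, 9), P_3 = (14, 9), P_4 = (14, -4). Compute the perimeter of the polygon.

|P_1P_2| = √((0)² + (13)²) = √169 = 13
|P_2P_3| = √((10)² + (0)²) = √100 = 10
|P_3P_4| = √((0)² + (-13)²) = √169 = 13
|P_4P_1| = √((-10)² + (0)²) = √100 = 10
Perimeter = 13 + 10 + 13 + 10 = 46.

46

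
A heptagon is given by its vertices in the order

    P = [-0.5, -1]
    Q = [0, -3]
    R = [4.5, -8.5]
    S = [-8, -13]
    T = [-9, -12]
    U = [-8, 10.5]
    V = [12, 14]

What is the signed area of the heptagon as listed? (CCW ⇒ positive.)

-283

P→Q: (-0.5)(-3) − (0)(-1) = 1.5
Q→R: (0)(-8.5) − (4.5)(-3) = 13.5
R→S: (4.5)(-13) − (-8)(-8.5) = -126.5
S→T: (-8)(-12) − (-9)(-13) = -21
T→U: (-9)(10.5) − (-8)(-12) = -190.5
U→V: (-8)(14) − (12)(10.5) = -238
V→P: (12)(-1) − (-0.5)(14) = -5
Σ = -566
Signed area = Σ/2 = -283 (negative ⇒ clockwise traversal).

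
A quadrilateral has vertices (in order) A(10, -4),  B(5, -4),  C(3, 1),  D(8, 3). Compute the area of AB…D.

Cross-terms: -20, 17, 1, -62  ⇒  Σ = -64
Area = |Σ|/2 = 32.

32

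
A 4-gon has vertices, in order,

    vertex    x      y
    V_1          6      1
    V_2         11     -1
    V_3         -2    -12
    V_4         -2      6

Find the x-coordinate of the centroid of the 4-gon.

Apply the shoelace (surveyor's) formula. First the cross-terms c_i = x_i·y_{i+1} − x_{i+1}·y_i:
  -17, -134, -36, -38  ⇒  2A = -225, A = -112.5.
Then Σ (x_i + x_{i+1})·c_i = -1503, so x̄ = -1503 / (6·(-112.5)) = 167/75.

167/75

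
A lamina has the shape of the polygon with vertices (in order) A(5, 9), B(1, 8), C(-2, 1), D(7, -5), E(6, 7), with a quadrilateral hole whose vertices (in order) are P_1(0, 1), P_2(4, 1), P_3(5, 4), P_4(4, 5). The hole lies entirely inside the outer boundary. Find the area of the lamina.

Outer boundary:
A→B: (5)(8) − (1)(9) = 31
B→C: (1)(1) − (-2)(8) = 17
C→D: (-2)(-5) − (7)(1) = 3
D→E: (7)(7) − (6)(-5) = 79
E→A: (6)(9) − (5)(7) = 19
Σ = 149
Area = |Σ|/2 = 74.5.
Hole:
Apply the surveyor's formula: 2A = Σ (x_i·y_{i+1} − x_{i+1}·y_i), indices taken mod 4.
Σ = (-4) + (11) + (9) + (4) = 20
Area = |Σ|/2 = 10.
Net area = 74.5 − 10 = 64.5.

64.5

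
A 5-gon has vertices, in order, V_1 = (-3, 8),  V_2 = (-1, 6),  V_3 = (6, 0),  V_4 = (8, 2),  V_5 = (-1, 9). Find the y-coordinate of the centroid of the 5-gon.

Apply the shoelace (surveyor's) formula. First the cross-terms c_i = x_i·y_{i+1} − x_{i+1}·y_i:
  -10, -36, 12, 74, 19  ⇒  2A = 59, A = 29.5.
Then Σ (y_i + y_{i+1})·c_i = 805, so ȳ = 805 / (6·29.5) = 805/177.

805/177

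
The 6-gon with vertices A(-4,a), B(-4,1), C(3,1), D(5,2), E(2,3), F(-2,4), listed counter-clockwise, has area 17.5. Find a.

Write out the shoelace sum; only the two edges meeting at A involve a:
2·Area = [((-2)·a − (-4)·4) + ((-4)·1 − (-4)·a)] + 19
       = 2·a + 31 = 35
⇒ a = 2.

2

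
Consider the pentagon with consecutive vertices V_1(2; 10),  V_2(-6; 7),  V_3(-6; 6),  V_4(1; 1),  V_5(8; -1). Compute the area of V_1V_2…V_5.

70.5

Apply Gauss's area formula: 2A = Σ (x_i·y_{i+1} − x_{i+1}·y_i), indices taken mod 5.
Σ = (74) + (6) + (-12) + (-9) + (82) = 141
Area = |Σ|/2 = 70.5.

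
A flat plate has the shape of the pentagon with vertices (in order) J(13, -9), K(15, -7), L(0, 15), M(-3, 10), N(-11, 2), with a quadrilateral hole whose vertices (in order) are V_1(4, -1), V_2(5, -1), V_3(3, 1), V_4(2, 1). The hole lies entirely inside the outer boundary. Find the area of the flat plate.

Outer boundary:
Apply the surveyor's formula: 2A = Σ (x_i·y_{i+1} − x_{i+1}·y_i), indices taken mod 5.
Cross-terms: 44, 225, 45, 104, 73  ⇒  Σ = 491
Area = |Σ|/2 = 245.5.
Hole:
Σ = (1) + (8) + (1) + (-6) = 4
Area = |Σ|/2 = 2.
Net area = 245.5 − 2 = 243.5.

243.5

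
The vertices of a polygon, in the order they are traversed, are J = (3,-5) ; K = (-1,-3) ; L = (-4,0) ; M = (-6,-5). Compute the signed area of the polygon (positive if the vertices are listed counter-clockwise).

19.5

Apply Gauss's area formula: 2A = Σ (x_i·y_{i+1} − x_{i+1}·y_i), indices taken mod 4.
Σ = (-14) + (-12) + (20) + (45) = 39
Signed area = Σ/2 = 19.5 (positive ⇒ counter-clockwise traversal).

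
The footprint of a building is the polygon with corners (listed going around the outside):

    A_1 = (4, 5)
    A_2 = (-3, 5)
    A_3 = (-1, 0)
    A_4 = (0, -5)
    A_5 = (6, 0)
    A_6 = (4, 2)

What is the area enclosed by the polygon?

A_1→A_2: (4)(5) − (-3)(5) = 35
A_2→A_3: (-3)(0) − (-1)(5) = 5
A_3→A_4: (-1)(-5) − (0)(0) = 5
A_4→A_5: (0)(0) − (6)(-5) = 30
A_5→A_6: (6)(2) − (4)(0) = 12
A_6→A_1: (4)(5) − (4)(2) = 12
Σ = 99
Area = |Σ|/2 = 49.5.

49.5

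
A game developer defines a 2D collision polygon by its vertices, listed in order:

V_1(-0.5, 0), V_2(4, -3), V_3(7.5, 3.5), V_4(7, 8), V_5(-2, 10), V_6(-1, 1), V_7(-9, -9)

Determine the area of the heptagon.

Σ = (1.5) + (36.5) + (35.5) + (86) + (8) + (18) + (-4.5) = 181
Area = |Σ|/2 = 90.5.

90.5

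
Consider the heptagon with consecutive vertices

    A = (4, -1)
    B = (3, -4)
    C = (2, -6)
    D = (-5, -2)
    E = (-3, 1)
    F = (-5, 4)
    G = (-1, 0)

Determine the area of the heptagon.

Cross-terms: -13, -10, -34, -11, -7, 4, 1  ⇒  Σ = -70
Area = |Σ|/2 = 35.

35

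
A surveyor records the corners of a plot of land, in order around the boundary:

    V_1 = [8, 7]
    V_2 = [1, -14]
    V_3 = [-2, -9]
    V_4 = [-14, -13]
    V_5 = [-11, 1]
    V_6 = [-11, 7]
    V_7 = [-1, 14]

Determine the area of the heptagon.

372.5

Apply the shoelace (surveyor's) formula: 2A = Σ (x_i·y_{i+1} − x_{i+1}·y_i), indices taken mod 7.
Cross-terms: -119, -37, -100, -157, -66, -147, -119  ⇒  Σ = -745
Area = |Σ|/2 = 372.5.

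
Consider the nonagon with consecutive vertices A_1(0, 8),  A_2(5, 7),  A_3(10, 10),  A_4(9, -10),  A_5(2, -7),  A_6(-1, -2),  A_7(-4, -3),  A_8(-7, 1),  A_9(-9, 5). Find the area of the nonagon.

216

Apply the shoelace formula: 2A = Σ (x_i·y_{i+1} − x_{i+1}·y_i), indices taken mod 9.
Σ = (-40) + (-20) + (-190) + (-43) + (-11) + (-5) + (-25) + (-26) + (-72) = -432
Area = |Σ|/2 = 216.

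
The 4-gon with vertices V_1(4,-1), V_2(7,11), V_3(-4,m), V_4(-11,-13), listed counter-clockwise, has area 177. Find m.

Write out the shoelace sum; only the two edges meeting at V_3 involve m:
2·Area = [(7·m − (-4)·11) + ((-4)·(-13) − (-11)·m)] + 114
       = 18·m + 210 = 354
⇒ m = 8.

8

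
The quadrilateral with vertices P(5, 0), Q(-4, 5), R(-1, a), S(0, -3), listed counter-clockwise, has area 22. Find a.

The doubled signed area Σ (x_i y_{i+1} − x_{i+1} y_i) is linear in a.
With a=0 it equals 48; the coefficient of a is -4 (from the two edges through R).
So -4·a + 48 = 2·22 = 44 ⇒ a = 1.

1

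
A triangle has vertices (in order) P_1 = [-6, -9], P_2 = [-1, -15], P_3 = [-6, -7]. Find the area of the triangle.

Apply the shoelace formula: 2A = Σ (x_i·y_{i+1} − x_{i+1}·y_i), indices taken mod 3.
Σ = (81) + (-83) + (12) = 10
Area = |Σ|/2 = 5.

5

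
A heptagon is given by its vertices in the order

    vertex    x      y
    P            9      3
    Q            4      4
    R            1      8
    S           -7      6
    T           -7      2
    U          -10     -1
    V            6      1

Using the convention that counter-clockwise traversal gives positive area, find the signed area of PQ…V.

87

Apply the surveyor's formula: 2A = Σ (x_i·y_{i+1} − x_{i+1}·y_i), indices taken mod 7.
Σ = (24) + (28) + (62) + (28) + (27) + (-4) + (9) = 174
Signed area = Σ/2 = 87 (positive ⇒ counter-clockwise traversal).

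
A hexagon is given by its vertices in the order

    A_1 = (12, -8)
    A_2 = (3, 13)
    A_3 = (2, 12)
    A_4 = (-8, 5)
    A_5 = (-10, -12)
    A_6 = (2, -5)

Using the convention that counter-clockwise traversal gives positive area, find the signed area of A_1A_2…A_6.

Apply the surveyor's formula: 2A = Σ (x_i·y_{i+1} − x_{i+1}·y_i), indices taken mod 6.
Cross-terms: 180, 10, 106, 146, 74, 44  ⇒  Σ = 560
Signed area = Σ/2 = 280 (positive ⇒ counter-clockwise traversal).

280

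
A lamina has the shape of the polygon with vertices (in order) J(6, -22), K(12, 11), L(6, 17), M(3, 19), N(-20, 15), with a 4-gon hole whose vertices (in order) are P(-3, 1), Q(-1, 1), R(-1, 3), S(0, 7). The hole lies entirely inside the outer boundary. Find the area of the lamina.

648

Outer boundary:
Apply the shoelace (surveyor's) formula: 2A = Σ (x_i·y_{i+1} − x_{i+1}·y_i), indices taken mod 5.
Σ = (330) + (138) + (63) + (425) + (350) = 1306
Area = |Σ|/2 = 653.
Hole:
Apply the surveyor's formula: 2A = Σ (x_i·y_{i+1} − x_{i+1}·y_i), indices taken mod 4.
Σ = (-2) + (-2) + (-7) + (21) = 10
Area = |Σ|/2 = 5.
Net area = 653 − 5 = 648.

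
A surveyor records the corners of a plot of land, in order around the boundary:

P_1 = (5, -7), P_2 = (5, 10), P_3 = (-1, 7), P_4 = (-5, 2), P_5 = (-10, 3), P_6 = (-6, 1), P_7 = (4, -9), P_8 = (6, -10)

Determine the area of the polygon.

124

P_1→P_2: (5)(10) − (5)(-7) = 85
P_2→P_3: (5)(7) − (-1)(10) = 45
P_3→P_4: (-1)(2) − (-5)(7) = 33
P_4→P_5: (-5)(3) − (-10)(2) = 5
P_5→P_6: (-10)(1) − (-6)(3) = 8
P_6→P_7: (-6)(-9) − (4)(1) = 50
P_7→P_8: (4)(-10) − (6)(-9) = 14
P_8→P_1: (6)(-7) − (5)(-10) = 8
Σ = 248
Area = |Σ|/2 = 124.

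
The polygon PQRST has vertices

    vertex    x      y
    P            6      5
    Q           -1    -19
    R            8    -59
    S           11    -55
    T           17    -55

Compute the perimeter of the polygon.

|PQ| = √((-7)² + (-24)²) = √625 = 25
|QR| = √((9)² + (-40)²) = √1681 = 41
|RS| = √((3)² + (4)²) = √25 = 5
|ST| = √((6)² + (0)²) = √36 = 6
|TP| = √((-11)² + (60)²) = √3721 = 61
Perimeter = 25 + 41 + 5 + 6 + 61 = 138.

138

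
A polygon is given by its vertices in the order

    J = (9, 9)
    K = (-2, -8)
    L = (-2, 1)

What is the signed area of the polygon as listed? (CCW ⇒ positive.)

-49.5

J→K: (9)(-8) − (-2)(9) = -54
K→L: (-2)(1) − (-2)(-8) = -18
L→J: (-2)(9) − (9)(1) = -27
Σ = -99
Signed area = Σ/2 = -49.5 (negative ⇒ clockwise traversal).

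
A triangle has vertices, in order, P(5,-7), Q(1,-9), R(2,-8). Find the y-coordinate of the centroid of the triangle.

-8

Apply the shoelace formula. First the cross-terms c_i = x_i·y_{i+1} − x_{i+1}·y_i:
  -38, 10, 26  ⇒  2A = -2, A = -1.
Then Σ (y_i + y_{i+1})·c_i = 48, so ȳ = 48 / (6·(-1)) = -8.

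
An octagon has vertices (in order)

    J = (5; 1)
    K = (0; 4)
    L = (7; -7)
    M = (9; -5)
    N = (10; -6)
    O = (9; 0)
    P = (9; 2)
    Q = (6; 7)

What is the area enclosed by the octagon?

Σ = (20) + (-28) + (28) + (-4) + (54) + (18) + (51) + (-29) = 110
Area = |Σ|/2 = 55.

55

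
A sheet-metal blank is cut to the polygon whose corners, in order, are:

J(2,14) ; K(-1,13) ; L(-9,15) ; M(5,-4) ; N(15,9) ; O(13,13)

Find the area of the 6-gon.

221

Cross-terms: 40, 102, -39, 105, 78, 156  ⇒  Σ = 442
Area = |Σ|/2 = 221.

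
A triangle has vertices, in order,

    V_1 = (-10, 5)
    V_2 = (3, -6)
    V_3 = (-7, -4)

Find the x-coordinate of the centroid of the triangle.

Apply the surveyor's formula. First the cross-terms c_i = x_i·y_{i+1} − x_{i+1}·y_i:
  45, -54, -75  ⇒  2A = -84, A = -42.
Then Σ (x_i + x_{i+1})·c_i = 1176, so x̄ = 1176 / (6·(-42)) = -14/3.

-14/3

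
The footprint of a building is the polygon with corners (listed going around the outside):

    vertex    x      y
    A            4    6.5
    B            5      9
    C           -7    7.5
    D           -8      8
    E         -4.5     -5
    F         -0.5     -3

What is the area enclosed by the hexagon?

101.875

Apply the surveyor's formula: 2A = Σ (x_i·y_{i+1} − x_{i+1}·y_i), indices taken mod 6.
Cross-terms: 3.5, 100.5, 4, 76, 11, 8.75  ⇒  Σ = 203.75
Area = |Σ|/2 = 101.875.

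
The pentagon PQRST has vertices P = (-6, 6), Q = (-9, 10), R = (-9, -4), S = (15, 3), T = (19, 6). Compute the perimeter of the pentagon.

74

|PQ| = √((-3)² + (4)²) = √25 = 5
|QR| = √((0)² + (-14)²) = √196 = 14
|RS| = √((24)² + (7)²) = √625 = 25
|ST| = √((4)² + (3)²) = √25 = 5
|TP| = √((-25)² + (0)²) = √625 = 25
Perimeter = 5 + 14 + 25 + 5 + 25 = 74.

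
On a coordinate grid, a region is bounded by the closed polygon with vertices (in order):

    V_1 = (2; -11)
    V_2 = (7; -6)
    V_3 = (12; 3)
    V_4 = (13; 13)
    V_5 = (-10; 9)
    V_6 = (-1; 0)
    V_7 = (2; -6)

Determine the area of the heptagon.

Σ = (65) + (93) + (117) + (247) + (9) + (6) + (-10) = 527
Area = |Σ|/2 = 263.5.

263.5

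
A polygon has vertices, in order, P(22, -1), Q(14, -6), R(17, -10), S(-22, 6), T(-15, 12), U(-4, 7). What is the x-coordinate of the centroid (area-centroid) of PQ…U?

Apply Gauss's area formula. First the cross-terms c_i = x_i·y_{i+1} − x_{i+1}·y_i:
  -118, -38, -118, -174, -57, -150  ⇒  2A = -655, A = -327.5.
Then Σ (x_i + x_{i+1})·c_i = -15, so x̄ = -15 / (6·(-327.5)) = 1/131.

1/131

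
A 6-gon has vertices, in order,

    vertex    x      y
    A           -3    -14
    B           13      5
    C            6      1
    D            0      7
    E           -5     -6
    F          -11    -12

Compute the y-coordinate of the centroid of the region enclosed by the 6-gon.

-466/113

Apply the shoelace (surveyor's) formula. First the cross-terms c_i = x_i·y_{i+1} − x_{i+1}·y_i:
  167, -17, 42, 35, -6, 118  ⇒  2A = 339, A = 169.5.
Then Σ (y_i + y_{i+1})·c_i = -4194, so ȳ = -4194 / (6·169.5) = -466/113.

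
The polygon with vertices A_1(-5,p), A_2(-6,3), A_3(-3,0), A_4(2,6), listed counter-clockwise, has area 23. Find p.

The doubled signed area Σ (x_i y_{i+1} − x_{i+1} y_i) is linear in p.
With p=0 it equals 6; the coefficient of p is 8 (from the two edges through A_1).
So 8·p + 6 = 2·23 = 46 ⇒ p = 5.

5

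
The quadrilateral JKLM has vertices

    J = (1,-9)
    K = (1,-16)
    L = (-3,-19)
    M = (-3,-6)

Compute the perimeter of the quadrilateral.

30

|JK| = √((0)² + (-7)²) = √49 = 7
|KL| = √((-4)² + (-3)²) = √25 = 5
|LM| = √((0)² + (13)²) = √169 = 13
|MJ| = √((4)² + (-3)²) = √25 = 5
Perimeter = 7 + 5 + 13 + 5 = 30.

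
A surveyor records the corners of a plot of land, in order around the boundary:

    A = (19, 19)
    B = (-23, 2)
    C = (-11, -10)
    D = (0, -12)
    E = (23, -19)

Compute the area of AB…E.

Apply the shoelace (surveyor's) formula: 2A = Σ (x_i·y_{i+1} − x_{i+1}·y_i), indices taken mod 5.
A→B: (19)(2) − (-23)(19) = 475
B→C: (-23)(-10) − (-11)(2) = 252
C→D: (-11)(-12) − (0)(-10) = 132
D→E: (0)(-19) − (23)(-12) = 276
E→A: (23)(19) − (19)(-19) = 798
Σ = 1933
Area = |Σ|/2 = 966.5.

966.5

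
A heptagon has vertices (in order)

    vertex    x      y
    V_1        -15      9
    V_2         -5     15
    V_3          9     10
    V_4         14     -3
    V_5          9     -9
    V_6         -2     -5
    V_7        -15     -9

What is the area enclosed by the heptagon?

Apply the shoelace (surveyor's) formula: 2A = Σ (x_i·y_{i+1} − x_{i+1}·y_i), indices taken mod 7.
V_1→V_2: (-15)(15) − (-5)(9) = -180
V_2→V_3: (-5)(10) − (9)(15) = -185
V_3→V_4: (9)(-3) − (14)(10) = -167
V_4→V_5: (14)(-9) − (9)(-3) = -99
V_5→V_6: (9)(-5) − (-2)(-9) = -63
V_6→V_7: (-2)(-9) − (-15)(-5) = -57
V_7→V_1: (-15)(9) − (-15)(-9) = -270
Σ = -1021
Area = |Σ|/2 = 510.5.

510.5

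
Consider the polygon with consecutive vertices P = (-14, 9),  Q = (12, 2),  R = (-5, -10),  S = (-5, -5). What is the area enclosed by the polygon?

Apply Gauss's area formula: 2A = Σ (x_i·y_{i+1} − x_{i+1}·y_i), indices taken mod 4.
Σ = (-136) + (-110) + (-25) + (-115) = -386
Area = |Σ|/2 = 193.

193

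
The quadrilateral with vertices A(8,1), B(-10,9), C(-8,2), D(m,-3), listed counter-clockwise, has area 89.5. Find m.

Write out the shoelace sum; only the two edges meeting at D involve m:
2·Area = [((-8)·(-3) − m·2) + (m·1 − 8·(-3))] + 134
       = -1·m + 182 = 179
⇒ m = 3.

3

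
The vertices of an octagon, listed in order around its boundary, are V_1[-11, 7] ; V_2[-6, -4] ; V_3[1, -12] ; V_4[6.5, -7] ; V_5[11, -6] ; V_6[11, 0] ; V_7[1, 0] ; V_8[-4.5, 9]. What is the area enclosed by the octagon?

Apply Gauss's area formula: 2A = Σ (x_i·y_{i+1} − x_{i+1}·y_i), indices taken mod 8.
Cross-terms: 86, 76, 71, 38, 66, 0, 9, 67.5  ⇒  Σ = 413.5
Area = |Σ|/2 = 206.75.

206.75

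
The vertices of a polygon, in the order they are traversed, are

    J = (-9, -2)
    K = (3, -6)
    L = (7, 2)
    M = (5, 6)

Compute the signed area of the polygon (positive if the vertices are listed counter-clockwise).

Σ = (60) + (48) + (32) + (44) = 184
Signed area = Σ/2 = 92 (positive ⇒ counter-clockwise traversal).

92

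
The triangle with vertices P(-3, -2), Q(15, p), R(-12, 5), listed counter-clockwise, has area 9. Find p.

Write out the shoelace sum; only the two edges meeting at Q involve p:
2·Area = [((-3)·p − 15·(-2)) + (15·5 − (-12)·p)] + 39
       = 9·p + 144 = 18
⇒ p = -14.

-14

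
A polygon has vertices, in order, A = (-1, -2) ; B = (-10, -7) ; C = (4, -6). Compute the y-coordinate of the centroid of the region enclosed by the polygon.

-5

Apply the surveyor's formula. First the cross-terms c_i = x_i·y_{i+1} − x_{i+1}·y_i:
  -13, 88, -14  ⇒  2A = 61, A = 30.5.
Then Σ (y_i + y_{i+1})·c_i = -915, so ȳ = -915 / (6·30.5) = -5.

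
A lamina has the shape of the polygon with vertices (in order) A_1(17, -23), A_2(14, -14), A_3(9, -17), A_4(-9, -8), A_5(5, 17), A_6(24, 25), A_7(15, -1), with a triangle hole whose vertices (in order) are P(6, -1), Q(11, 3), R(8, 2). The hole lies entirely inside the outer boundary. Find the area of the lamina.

Outer boundary:
Σ = (84) + (-112) + (-225) + (-113) + (-283) + (-399) + (-328) = -1376
Area = |Σ|/2 = 688.
Hole:
Apply the shoelace (surveyor's) formula: 2A = Σ (x_i·y_{i+1} − x_{i+1}·y_i), indices taken mod 3.
P→Q: (6)(3) − (11)(-1) = 29
Q→R: (11)(2) − (8)(3) = -2
R→P: (8)(-1) − (6)(2) = -20
Σ = 7
Area = |Σ|/2 = 3.5.
Net area = 688 − 3.5 = 684.5.

684.5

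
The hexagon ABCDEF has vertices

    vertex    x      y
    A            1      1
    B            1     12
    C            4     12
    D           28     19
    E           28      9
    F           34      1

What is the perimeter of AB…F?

92

|AB| = √((0)² + (11)²) = √121 = 11
|BC| = √((3)² + (0)²) = √9 = 3
|CD| = √((24)² + (7)²) = √625 = 25
|DE| = √((0)² + (-10)²) = √100 = 10
|EF| = √((6)² + (-8)²) = √100 = 10
|FA| = √((-33)² + (0)²) = √1089 = 33
Perimeter = 11 + 3 + 25 + 10 + 10 + 33 = 92.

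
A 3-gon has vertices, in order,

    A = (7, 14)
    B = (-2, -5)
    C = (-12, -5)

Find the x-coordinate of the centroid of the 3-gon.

-7/3

Apply the surveyor's formula. First the cross-terms c_i = x_i·y_{i+1} − x_{i+1}·y_i:
  -7, -50, -133  ⇒  2A = -190, A = -95.
Then Σ (x_i + x_{i+1})·c_i = 1330, so x̄ = 1330 / (6·(-95)) = -7/3.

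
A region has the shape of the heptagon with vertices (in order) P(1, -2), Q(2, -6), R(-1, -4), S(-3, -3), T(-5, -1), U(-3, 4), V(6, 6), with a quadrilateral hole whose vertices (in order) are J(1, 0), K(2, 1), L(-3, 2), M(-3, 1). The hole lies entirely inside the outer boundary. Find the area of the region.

Outer boundary:
Apply the surveyor's formula: 2A = Σ (x_i·y_{i+1} − x_{i+1}·y_i), indices taken mod 7.
Σ = (-2) + (-14) + (-9) + (-12) + (-23) + (-42) + (-18) = -120
Area = |Σ|/2 = 60.
Hole:
Apply the shoelace formula: 2A = Σ (x_i·y_{i+1} − x_{i+1}·y_i), indices taken mod 4.
Σ = (1) + (7) + (3) + (-1) = 10
Area = |Σ|/2 = 5.
Net area = 60 − 5 = 55.

55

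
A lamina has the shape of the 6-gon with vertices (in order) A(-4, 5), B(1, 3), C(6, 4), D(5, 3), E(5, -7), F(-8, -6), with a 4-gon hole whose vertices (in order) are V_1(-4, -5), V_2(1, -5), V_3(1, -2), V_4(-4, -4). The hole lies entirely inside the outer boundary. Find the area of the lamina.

Outer boundary:
Cross-terms: -17, -14, -2, -50, -86, -64  ⇒  Σ = -233
Area = |Σ|/2 = 116.5.
Hole:
Σ = (25) + (3) + (-12) + (4) = 20
Area = |Σ|/2 = 10.
Net area = 116.5 − 10 = 106.5.

106.5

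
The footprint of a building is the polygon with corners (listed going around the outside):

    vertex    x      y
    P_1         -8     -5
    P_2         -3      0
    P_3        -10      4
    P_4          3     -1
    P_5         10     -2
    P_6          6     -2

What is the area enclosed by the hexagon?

Σ = (-15) + (-12) + (-2) + (4) + (-8) + (-46) = -79
Area = |Σ|/2 = 39.5.

39.5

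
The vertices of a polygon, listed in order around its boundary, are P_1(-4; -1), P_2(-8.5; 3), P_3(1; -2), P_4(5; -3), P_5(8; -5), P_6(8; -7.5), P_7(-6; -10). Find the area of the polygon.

89.75

Apply Gauss's area formula: 2A = Σ (x_i·y_{i+1} − x_{i+1}·y_i), indices taken mod 7.
P_1→P_2: (-4)(3) − (-8.5)(-1) = -20.5
P_2→P_3: (-8.5)(-2) − (1)(3) = 14
P_3→P_4: (1)(-3) − (5)(-2) = 7
P_4→P_5: (5)(-5) − (8)(-3) = -1
P_5→P_6: (8)(-7.5) − (8)(-5) = -20
P_6→P_7: (8)(-10) − (-6)(-7.5) = -125
P_7→P_1: (-6)(-1) − (-4)(-10) = -34
Σ = -179.5
Area = |Σ|/2 = 89.75.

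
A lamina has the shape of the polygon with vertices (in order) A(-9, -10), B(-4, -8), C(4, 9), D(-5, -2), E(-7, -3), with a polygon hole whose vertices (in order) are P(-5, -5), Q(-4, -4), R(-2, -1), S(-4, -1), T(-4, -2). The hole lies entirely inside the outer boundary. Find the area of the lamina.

50.5

Outer boundary:
Cross-terms: 32, -4, 37, 1, 43  ⇒  Σ = 109
Area = |Σ|/2 = 54.5.
Hole:
Σ = (0) + (-4) + (-2) + (4) + (10) = 8
Area = |Σ|/2 = 4.
Net area = 54.5 − 4 = 50.5.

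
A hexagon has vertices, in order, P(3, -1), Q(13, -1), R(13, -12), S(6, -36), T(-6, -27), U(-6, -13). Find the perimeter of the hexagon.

90

|PQ| = √((10)² + (0)²) = √100 = 10
|QR| = √((0)² + (-11)²) = √121 = 11
|RS| = √((-7)² + (-24)²) = √625 = 25
|ST| = √((-12)² + (9)²) = √225 = 15
|TU| = √((0)² + (14)²) = √196 = 14
|UP| = √((9)² + (12)²) = √225 = 15
Perimeter = 10 + 11 + 25 + 15 + 14 + 15 = 90.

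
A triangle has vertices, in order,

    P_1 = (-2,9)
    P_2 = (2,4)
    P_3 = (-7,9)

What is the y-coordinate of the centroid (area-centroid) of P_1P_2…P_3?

22/3

Apply the surveyor's formula. First the cross-terms c_i = x_i·y_{i+1} − x_{i+1}·y_i:
  -26, 46, -45  ⇒  2A = -25, A = -12.5.
Then Σ (y_i + y_{i+1})·c_i = -550, so ȳ = -550 / (6·(-12.5)) = 22/3.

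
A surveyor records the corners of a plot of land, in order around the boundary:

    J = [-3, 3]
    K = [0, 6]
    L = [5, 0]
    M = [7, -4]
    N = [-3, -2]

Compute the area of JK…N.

Cross-terms: -18, -30, -20, -26, -15  ⇒  Σ = -109
Area = |Σ|/2 = 54.5.

54.5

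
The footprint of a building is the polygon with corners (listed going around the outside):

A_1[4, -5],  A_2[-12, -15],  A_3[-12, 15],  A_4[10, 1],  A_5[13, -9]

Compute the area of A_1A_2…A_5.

Apply the shoelace (surveyor's) formula: 2A = Σ (x_i·y_{i+1} − x_{i+1}·y_i), indices taken mod 5.
Σ = (-120) + (-360) + (-162) + (-103) + (-29) = -774
Area = |Σ|/2 = 387.

387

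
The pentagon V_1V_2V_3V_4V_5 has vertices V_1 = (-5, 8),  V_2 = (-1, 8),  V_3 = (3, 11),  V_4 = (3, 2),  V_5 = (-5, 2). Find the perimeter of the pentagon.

32

|V_1V_2| = √((4)² + (0)²) = √16 = 4
|V_2V_3| = √((4)² + (3)²) = √25 = 5
|V_3V_4| = √((0)² + (-9)²) = √81 = 9
|V_4V_5| = √((-8)² + (0)²) = √64 = 8
|V_5V_1| = √((0)² + (6)²) = √36 = 6
Perimeter = 4 + 5 + 9 + 8 + 6 = 32.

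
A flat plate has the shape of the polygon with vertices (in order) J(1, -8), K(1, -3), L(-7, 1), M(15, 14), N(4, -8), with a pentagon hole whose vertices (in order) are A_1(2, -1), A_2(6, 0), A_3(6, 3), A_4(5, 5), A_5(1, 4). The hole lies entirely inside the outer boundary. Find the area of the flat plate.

Outer boundary:
Apply Gauss's area formula: 2A = Σ (x_i·y_{i+1} − x_{i+1}·y_i), indices taken mod 5.
J→K: (1)(-3) − (1)(-8) = 5
K→L: (1)(1) − (-7)(-3) = -20
L→M: (-7)(14) − (15)(1) = -113
M→N: (15)(-8) − (4)(14) = -176
N→J: (4)(-8) − (1)(-8) = -24
Σ = -328
Area = |Σ|/2 = 164.
Hole:
Apply the shoelace formula: 2A = Σ (x_i·y_{i+1} − x_{i+1}·y_i), indices taken mod 5.
A_1→A_2: (2)(0) − (6)(-1) = 6
A_2→A_3: (6)(3) − (6)(0) = 18
A_3→A_4: (6)(5) − (5)(3) = 15
A_4→A_5: (5)(4) − (1)(5) = 15
A_5→A_1: (1)(-1) − (2)(4) = -9
Σ = 45
Area = |Σ|/2 = 22.5.
Net area = 164 − 22.5 = 141.5.

141.5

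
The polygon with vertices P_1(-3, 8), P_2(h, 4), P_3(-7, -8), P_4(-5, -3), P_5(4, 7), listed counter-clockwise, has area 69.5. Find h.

-7

The doubled signed area Σ (x_i y_{i+1} − x_{i+1} y_i) is linear in h.
With h=0 it equals 27; the coefficient of h is -16 (from the two edges through P_2).
So -16·h + 27 = 2·69.5 = 139 ⇒ h = -7.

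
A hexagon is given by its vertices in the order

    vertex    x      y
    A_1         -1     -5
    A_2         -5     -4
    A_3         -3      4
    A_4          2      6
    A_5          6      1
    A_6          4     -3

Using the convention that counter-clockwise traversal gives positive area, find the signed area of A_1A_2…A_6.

Σ = (-21) + (-32) + (-26) + (-34) + (-22) + (-23) = -158
Signed area = Σ/2 = -79 (negative ⇒ clockwise traversal).

-79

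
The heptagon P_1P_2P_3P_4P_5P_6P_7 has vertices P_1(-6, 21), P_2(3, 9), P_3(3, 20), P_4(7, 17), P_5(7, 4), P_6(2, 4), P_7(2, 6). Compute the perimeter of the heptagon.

68

|P_1P_2| = √((9)² + (-12)²) = √225 = 15
|P_2P_3| = √((0)² + (11)²) = √121 = 11
|P_3P_4| = √((4)² + (-3)²) = √25 = 5
|P_4P_5| = √((0)² + (-13)²) = √169 = 13
|P_5P_6| = √((-5)² + (0)²) = √25 = 5
|P_6P_7| = √((0)² + (2)²) = √4 = 2
|P_7P_1| = √((-8)² + (15)²) = √289 = 17
Perimeter = 15 + 11 + 5 + 13 + 5 + 2 + 17 = 68.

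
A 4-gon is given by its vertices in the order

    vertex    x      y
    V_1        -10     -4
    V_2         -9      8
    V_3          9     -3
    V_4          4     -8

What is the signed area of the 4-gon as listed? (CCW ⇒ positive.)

-158.5

Apply the shoelace (surveyor's) formula: 2A = Σ (x_i·y_{i+1} − x_{i+1}·y_i), indices taken mod 4.
V_1→V_2: (-10)(8) − (-9)(-4) = -116
V_2→V_3: (-9)(-3) − (9)(8) = -45
V_3→V_4: (9)(-8) − (4)(-3) = -60
V_4→V_1: (4)(-4) − (-10)(-8) = -96
Σ = -317
Signed area = Σ/2 = -158.5 (negative ⇒ clockwise traversal).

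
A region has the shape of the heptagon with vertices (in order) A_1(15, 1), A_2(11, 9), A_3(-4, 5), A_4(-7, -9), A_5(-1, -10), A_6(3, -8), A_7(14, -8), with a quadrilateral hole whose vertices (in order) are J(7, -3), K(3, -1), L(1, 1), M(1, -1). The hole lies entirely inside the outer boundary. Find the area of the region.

Outer boundary:
Apply the surveyor's formula: 2A = Σ (x_i·y_{i+1} − x_{i+1}·y_i), indices taken mod 7.
A_1→A_2: (15)(9) − (11)(1) = 124
A_2→A_3: (11)(5) − (-4)(9) = 91
A_3→A_4: (-4)(-9) − (-7)(5) = 71
A_4→A_5: (-7)(-10) − (-1)(-9) = 61
A_5→A_6: (-1)(-8) − (3)(-10) = 38
A_6→A_7: (3)(-8) − (14)(-8) = 88
A_7→A_1: (14)(1) − (15)(-8) = 134
Σ = 607
Area = |Σ|/2 = 303.5.
Hole:
Σ = (2) + (4) + (-2) + (4) = 8
Area = |Σ|/2 = 4.
Net area = 303.5 − 4 = 299.5.

299.5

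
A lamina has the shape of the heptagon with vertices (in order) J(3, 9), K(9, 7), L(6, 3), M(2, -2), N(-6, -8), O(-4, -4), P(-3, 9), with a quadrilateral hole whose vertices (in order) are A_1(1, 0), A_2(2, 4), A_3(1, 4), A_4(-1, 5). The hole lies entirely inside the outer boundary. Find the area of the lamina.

109.5

Outer boundary:
Cross-terms: -60, -15, -18, -28, -8, -48, -54  ⇒  Σ = -231
Area = |Σ|/2 = 115.5.
Hole:
Apply the shoelace formula: 2A = Σ (x_i·y_{i+1} − x_{i+1}·y_i), indices taken mod 4.
Cross-terms: 4, 4, 9, -5  ⇒  Σ = 12
Area = |Σ|/2 = 6.
Net area = 115.5 − 6 = 109.5.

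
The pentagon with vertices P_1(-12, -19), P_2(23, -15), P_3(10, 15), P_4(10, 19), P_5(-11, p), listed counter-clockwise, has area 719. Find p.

-6

The doubled signed area Σ (x_i y_{i+1} − x_{i+1} y_i) is linear in p.
With p=0 it equals 1570; the coefficient of p is 22 (from the two edges through P_5).
So 22·p + 1570 = 2·719 = 1438 ⇒ p = -6.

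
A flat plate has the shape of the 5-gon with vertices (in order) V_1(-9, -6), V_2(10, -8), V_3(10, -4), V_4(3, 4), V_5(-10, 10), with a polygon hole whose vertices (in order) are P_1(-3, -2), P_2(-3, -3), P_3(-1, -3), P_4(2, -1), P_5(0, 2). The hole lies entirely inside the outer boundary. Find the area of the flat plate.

Outer boundary:
Apply the surveyor's formula: 2A = Σ (x_i·y_{i+1} − x_{i+1}·y_i), indices taken mod 5.
Cross-terms: 132, 40, 52, 70, 150  ⇒  Σ = 444
Area = |Σ|/2 = 222.
Hole:
Σ = (3) + (6) + (7) + (4) + (6) = 26
Area = |Σ|/2 = 13.
Net area = 222 − 13 = 209.

209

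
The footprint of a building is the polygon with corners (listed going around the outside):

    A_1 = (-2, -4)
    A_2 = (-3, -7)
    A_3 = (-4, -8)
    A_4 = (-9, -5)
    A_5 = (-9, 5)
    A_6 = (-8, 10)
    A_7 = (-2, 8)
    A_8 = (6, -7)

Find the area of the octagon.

Apply the surveyor's formula: 2A = Σ (x_i·y_{i+1} − x_{i+1}·y_i), indices taken mod 8.
Σ = (2) + (-4) + (-52) + (-90) + (-50) + (-44) + (-34) + (-38) = -310
Area = |Σ|/2 = 155.

155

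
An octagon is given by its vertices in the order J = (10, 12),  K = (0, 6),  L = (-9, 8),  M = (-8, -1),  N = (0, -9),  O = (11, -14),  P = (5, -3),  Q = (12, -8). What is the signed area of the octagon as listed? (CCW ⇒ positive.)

Apply the shoelace (surveyor's) formula: 2A = Σ (x_i·y_{i+1} − x_{i+1}·y_i), indices taken mod 8.
Σ = (60) + (54) + (73) + (72) + (99) + (37) + (-4) + (224) = 615
Signed area = Σ/2 = 307.5 (positive ⇒ counter-clockwise traversal).

307.5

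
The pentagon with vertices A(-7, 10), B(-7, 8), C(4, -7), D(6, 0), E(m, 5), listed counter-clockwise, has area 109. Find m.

8

Write out the shoelace sum; only the two edges meeting at E involve m:
2·Area = [(6·5 − m·0) + (m·10 − (-7)·5)] + 73
       = 10·m + 138 = 218
⇒ m = 8.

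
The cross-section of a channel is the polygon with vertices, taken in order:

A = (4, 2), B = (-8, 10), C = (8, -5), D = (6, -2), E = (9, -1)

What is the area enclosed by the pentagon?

Apply the shoelace formula: 2A = Σ (x_i·y_{i+1} − x_{i+1}·y_i), indices taken mod 5.
A→B: (4)(10) − (-8)(2) = 56
B→C: (-8)(-5) − (8)(10) = -40
C→D: (8)(-2) − (6)(-5) = 14
D→E: (6)(-1) − (9)(-2) = 12
E→A: (9)(2) − (4)(-1) = 22
Σ = 64
Area = |Σ|/2 = 32.

32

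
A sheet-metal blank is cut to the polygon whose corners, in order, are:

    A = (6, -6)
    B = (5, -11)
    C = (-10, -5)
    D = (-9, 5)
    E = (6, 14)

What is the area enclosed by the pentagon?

271

Apply the shoelace formula: 2A = Σ (x_i·y_{i+1} − x_{i+1}·y_i), indices taken mod 5.
Cross-terms: -36, -135, -95, -156, -120  ⇒  Σ = -542
Area = |Σ|/2 = 271.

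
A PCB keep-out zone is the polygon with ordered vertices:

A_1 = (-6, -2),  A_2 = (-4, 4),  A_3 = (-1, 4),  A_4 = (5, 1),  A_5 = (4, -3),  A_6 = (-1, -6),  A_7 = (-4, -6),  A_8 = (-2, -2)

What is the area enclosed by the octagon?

Apply the surveyor's formula: 2A = Σ (x_i·y_{i+1} − x_{i+1}·y_i), indices taken mod 8.
Σ = (-32) + (-12) + (-21) + (-19) + (-27) + (-18) + (-4) + (-8) = -141
Area = |Σ|/2 = 70.5.

70.5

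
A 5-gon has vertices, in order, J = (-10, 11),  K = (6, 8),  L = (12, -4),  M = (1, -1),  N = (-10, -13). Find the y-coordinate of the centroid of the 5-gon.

Apply Gauss's area formula. First the cross-terms c_i = x_i·y_{i+1} − x_{i+1}·y_i:
  -146, -120, -8, -23, -240  ⇒  2A = -537, A = -268.5.
Then Σ (y_i + y_{i+1})·c_i = -2412, so ȳ = -2412 / (6·(-268.5)) = 268/179.

268/179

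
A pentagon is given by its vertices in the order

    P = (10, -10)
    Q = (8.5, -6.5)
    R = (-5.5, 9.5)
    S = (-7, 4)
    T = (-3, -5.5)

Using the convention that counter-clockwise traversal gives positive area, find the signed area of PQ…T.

122.5

Apply the surveyor's formula: 2A = Σ (x_i·y_{i+1} − x_{i+1}·y_i), indices taken mod 5.
Cross-terms: 20, 45, 44.5, 50.5, 85  ⇒  Σ = 245
Signed area = Σ/2 = 122.5 (positive ⇒ counter-clockwise traversal).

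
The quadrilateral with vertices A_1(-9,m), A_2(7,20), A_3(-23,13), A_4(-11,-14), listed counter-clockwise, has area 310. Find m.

5

Write out the shoelace sum; only the two edges meeting at A_1 involve m:
2·Area = [((-11)·m − (-9)·(-14)) + ((-9)·20 − 7·m)] + 1016
       = -18·m + 710 = 620
⇒ m = 5.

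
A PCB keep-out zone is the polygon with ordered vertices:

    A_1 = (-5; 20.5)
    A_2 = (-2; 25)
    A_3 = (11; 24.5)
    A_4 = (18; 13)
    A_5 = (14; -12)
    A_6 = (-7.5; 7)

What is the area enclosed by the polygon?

607.375

Apply the surveyor's formula: 2A = Σ (x_i·y_{i+1} − x_{i+1}·y_i), indices taken mod 6.
A_1→A_2: (-5)(25) − (-2)(20.5) = -84
A_2→A_3: (-2)(24.5) − (11)(25) = -324
A_3→A_4: (11)(13) − (18)(24.5) = -298
A_4→A_5: (18)(-12) − (14)(13) = -398
A_5→A_6: (14)(7) − (-7.5)(-12) = 8
A_6→A_1: (-7.5)(20.5) − (-5)(7) = -118.75
Σ = -1214.75
Area = |Σ|/2 = 607.375.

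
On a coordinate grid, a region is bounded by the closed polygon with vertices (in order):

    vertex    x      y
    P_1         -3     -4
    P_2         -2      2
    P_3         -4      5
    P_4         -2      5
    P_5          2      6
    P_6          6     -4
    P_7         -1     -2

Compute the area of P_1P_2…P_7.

55

Apply the surveyor's formula: 2A = Σ (x_i·y_{i+1} − x_{i+1}·y_i), indices taken mod 7.
P_1→P_2: (-3)(2) − (-2)(-4) = -14
P_2→P_3: (-2)(5) − (-4)(2) = -2
P_3→P_4: (-4)(5) − (-2)(5) = -10
P_4→P_5: (-2)(6) − (2)(5) = -22
P_5→P_6: (2)(-4) − (6)(6) = -44
P_6→P_7: (6)(-2) − (-1)(-4) = -16
P_7→P_1: (-1)(-4) − (-3)(-2) = -2
Σ = -110
Area = |Σ|/2 = 55.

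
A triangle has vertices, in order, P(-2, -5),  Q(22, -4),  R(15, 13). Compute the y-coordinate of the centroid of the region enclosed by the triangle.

4/3

Apply Gauss's area formula. First the cross-terms c_i = x_i·y_{i+1} − x_{i+1}·y_i:
  118, 346, -49  ⇒  2A = 415, A = 207.5.
Then Σ (y_i + y_{i+1})·c_i = 1660, so ȳ = 1660 / (6·207.5) = 4/3.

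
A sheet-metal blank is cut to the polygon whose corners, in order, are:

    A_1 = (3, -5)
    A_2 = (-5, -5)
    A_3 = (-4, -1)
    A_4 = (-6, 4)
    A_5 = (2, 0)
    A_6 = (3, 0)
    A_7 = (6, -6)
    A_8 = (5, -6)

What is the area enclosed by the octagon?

58

Cross-terms: -40, -15, -22, -8, 0, -18, -6, -7  ⇒  Σ = -116
Area = |Σ|/2 = 58.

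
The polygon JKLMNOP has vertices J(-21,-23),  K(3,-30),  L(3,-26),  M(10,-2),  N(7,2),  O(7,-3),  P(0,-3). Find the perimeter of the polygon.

|JK| = √((24)² + (-7)²) = √625 = 25
|KL| = √((0)² + (4)²) = √16 = 4
|LM| = √((7)² + (24)²) = √625 = 25
|MN| = √((-3)² + (4)²) = √25 = 5
|NO| = √((0)² + (-5)²) = √25 = 5
|OP| = √((-7)² + (0)²) = √49 = 7
|PJ| = √((-21)² + (-20)²) = √841 = 29
Perimeter = 25 + 4 + 25 + 5 + 5 + 7 + 29 = 100.

100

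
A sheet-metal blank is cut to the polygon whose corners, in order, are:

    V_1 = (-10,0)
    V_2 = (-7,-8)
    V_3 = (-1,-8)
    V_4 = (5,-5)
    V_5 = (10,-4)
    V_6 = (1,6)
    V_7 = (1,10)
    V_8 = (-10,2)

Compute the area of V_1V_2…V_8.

196.5

V_1→V_2: (-10)(-8) − (-7)(0) = 80
V_2→V_3: (-7)(-8) − (-1)(-8) = 48
V_3→V_4: (-1)(-5) − (5)(-8) = 45
V_4→V_5: (5)(-4) − (10)(-5) = 30
V_5→V_6: (10)(6) − (1)(-4) = 64
V_6→V_7: (1)(10) − (1)(6) = 4
V_7→V_8: (1)(2) − (-10)(10) = 102
V_8→V_1: (-10)(0) − (-10)(2) = 20
Σ = 393
Area = |Σ|/2 = 196.5.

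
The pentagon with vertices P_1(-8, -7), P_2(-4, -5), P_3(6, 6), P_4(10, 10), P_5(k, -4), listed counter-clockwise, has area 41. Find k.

The doubled signed area Σ (x_i y_{i+1} − x_{i+1} y_i) is linear in k.
With k=0 it equals -54; the coefficient of k is -17 (from the two edges through P_5).
So -17·k + -54 = 2·41 = 82 ⇒ k = -8.

-8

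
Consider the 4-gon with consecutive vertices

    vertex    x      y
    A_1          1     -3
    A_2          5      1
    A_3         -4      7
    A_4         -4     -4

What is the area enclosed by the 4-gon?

57.5

Apply the shoelace (surveyor's) formula: 2A = Σ (x_i·y_{i+1} − x_{i+1}·y_i), indices taken mod 4.
Cross-terms: 16, 39, 44, 16  ⇒  Σ = 115
Area = |Σ|/2 = 57.5.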